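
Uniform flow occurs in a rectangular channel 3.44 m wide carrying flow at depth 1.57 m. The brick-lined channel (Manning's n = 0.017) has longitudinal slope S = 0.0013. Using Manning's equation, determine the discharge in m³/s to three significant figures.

10.0 m³/s

A = b·y = 3.44 × 1.57 = 5.401 m²
P = b + 2y = 3.44 + 2×1.57 = 6.580 m
R = A/P = 5.401/6.580 = 0.8208 m
Q = (1/n)·A·R^(2/3)·S^(1/2) = (1/0.017) × 5.401 × 0.8208^(2/3) × 0.0013^(1/2) = 10.04 m³/s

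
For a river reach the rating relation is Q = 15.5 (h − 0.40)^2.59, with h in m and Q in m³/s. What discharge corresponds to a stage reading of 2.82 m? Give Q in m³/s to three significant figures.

Q = 15.5 × (2.82 − 0.40)^2.59 = 15.5 × 2.42^2.59 = 152.9 m³/s

153 m³/s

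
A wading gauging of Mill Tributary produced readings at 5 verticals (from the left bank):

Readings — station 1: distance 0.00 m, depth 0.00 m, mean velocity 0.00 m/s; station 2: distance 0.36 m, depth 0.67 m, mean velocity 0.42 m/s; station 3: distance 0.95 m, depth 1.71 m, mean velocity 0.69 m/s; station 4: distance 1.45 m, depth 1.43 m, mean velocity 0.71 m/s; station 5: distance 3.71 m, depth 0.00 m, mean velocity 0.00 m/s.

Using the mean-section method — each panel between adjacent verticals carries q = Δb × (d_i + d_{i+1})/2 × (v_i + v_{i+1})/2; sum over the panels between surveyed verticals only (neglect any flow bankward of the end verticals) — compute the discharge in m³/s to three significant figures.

1.54 m³/s

Panel 1-2: Δb = 0.36 m, d̄ = (0.00+0.67)/2 = 0.335, v̄ = (0.00+0.42)/2 = 0.21 → q = 0.36×0.335×0.21 = 0.02533 m³/s
Panel 2-3: Δb = 0.59 m, d̄ = (0.67+1.71)/2 = 1.19, v̄ = (0.42+0.69)/2 = 0.555 → q = 0.59×1.19×0.555 = 0.3897 m³/s
Panel 3-4: Δb = 0.5 m, d̄ = (1.71+1.43)/2 = 1.57, v̄ = (0.69+0.71)/2 = 0.7 → q = 0.5×1.57×0.7 = 0.5495 m³/s
Panel 4-5: Δb = 2.26 m, d̄ = (1.43+0.00)/2 = 0.715, v̄ = (0.71+0.00)/2 = 0.355 → q = 2.26×0.715×0.355 = 0.5736 m³/s
Q = Σ q = 1.538 m³/s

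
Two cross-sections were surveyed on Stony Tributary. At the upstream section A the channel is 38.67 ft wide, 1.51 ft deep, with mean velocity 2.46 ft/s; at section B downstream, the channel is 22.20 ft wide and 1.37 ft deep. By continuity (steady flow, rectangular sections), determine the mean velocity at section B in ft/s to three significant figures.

Q = A₁V₁ = (38.67×1.51) × 2.46 = 143.6 ft³/s
A₂ = 22.20 × 1.37 = 30.41 ft²
V₂ = Q/A₂ = 143.6/30.41 = 4.723 ft/s

4.72 ft/s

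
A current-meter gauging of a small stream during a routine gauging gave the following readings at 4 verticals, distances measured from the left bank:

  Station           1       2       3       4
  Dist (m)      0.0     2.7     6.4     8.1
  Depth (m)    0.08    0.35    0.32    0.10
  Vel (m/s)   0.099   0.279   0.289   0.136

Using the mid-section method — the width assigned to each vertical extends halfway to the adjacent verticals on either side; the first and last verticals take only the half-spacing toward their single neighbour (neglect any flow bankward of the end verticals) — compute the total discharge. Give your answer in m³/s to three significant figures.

w_1 = (2.7 − 0.0)/2 = 1.35 m; q_1 = 0.099 × 0.08 × 1.35 = 0.01069 m³/s
w_2 = (6.4 − 0.0)/2 = 3.2 m; q_2 = 0.279 × 0.35 × 3.2 = 0.3125 m³/s
w_3 = (8.1 − 2.7)/2 = 2.7 m; q_3 = 0.289 × 0.32 × 2.7 = 0.2497 m³/s
w_4 = (8.1 − 6.4)/2 = 0.85 m; q_4 = 0.136 × 0.10 × 0.85 = 0.01156 m³/s
Q = Σ qᵢ = 0.5844 m³/s

0.584 m³/s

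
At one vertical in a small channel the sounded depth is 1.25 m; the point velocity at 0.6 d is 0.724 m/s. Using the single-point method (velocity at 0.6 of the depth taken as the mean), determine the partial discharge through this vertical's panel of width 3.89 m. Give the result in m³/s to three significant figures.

3.52 m³/s

v̄ = v₀.₆ = 0.724 m/s
q = v̄ × d × w = 0.7240 × 1.25 × 3.89 = 3.520 m³/s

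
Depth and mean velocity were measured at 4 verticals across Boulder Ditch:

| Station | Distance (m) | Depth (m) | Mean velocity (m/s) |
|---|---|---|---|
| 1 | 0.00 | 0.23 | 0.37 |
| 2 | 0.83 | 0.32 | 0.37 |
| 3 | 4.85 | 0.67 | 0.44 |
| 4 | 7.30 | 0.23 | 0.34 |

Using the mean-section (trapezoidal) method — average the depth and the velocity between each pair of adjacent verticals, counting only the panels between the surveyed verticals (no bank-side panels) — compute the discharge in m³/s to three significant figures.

1.32 m³/s

Panel 1-2: Δb = 0.83 m, d̄ = (0.23+0.32)/2 = 0.275, v̄ = (0.37+0.37)/2 = 0.37 → q = 0.83×0.275×0.37 = 0.08445 m³/s
Panel 2-3: Δb = 4.02 m, d̄ = (0.32+0.67)/2 = 0.495, v̄ = (0.37+0.44)/2 = 0.405 → q = 4.02×0.495×0.405 = 0.8059 m³/s
Panel 3-4: Δb = 2.45 m, d̄ = (0.67+0.23)/2 = 0.45, v̄ = (0.44+0.34)/2 = 0.39 → q = 2.45×0.45×0.39 = 0.4300 m³/s
Q = Σ q = 1.320 m³/s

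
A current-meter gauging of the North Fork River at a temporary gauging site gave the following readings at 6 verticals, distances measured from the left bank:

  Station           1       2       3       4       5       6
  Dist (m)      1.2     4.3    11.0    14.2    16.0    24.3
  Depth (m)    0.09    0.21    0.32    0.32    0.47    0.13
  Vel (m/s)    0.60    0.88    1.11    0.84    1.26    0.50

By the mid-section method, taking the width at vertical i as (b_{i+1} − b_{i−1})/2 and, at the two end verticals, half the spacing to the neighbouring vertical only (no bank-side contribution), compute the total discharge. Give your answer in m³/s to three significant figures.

6.68 m³/s

w_1 = (4.3 − 1.2)/2 = 1.55 m; q_1 = 0.60 × 0.09 × 1.55 = 0.08370 m³/s
w_2 = (11.0 − 1.2)/2 = 4.9 m; q_2 = 0.88 × 0.21 × 4.9 = 0.9055 m³/s
w_3 = (14.2 − 4.3)/2 = 4.95 m; q_3 = 1.11 × 0.32 × 4.95 = 1.758 m³/s
w_4 = (16.0 − 11.0)/2 = 2.5 m; q_4 = 0.84 × 0.32 × 2.5 = 0.6720 m³/s
w_5 = (24.3 − 14.2)/2 = 5.05 m; q_5 = 1.26 × 0.47 × 5.05 = 2.991 m³/s
w_6 = (24.3 − 16.0)/2 = 4.15 m; q_6 = 0.50 × 0.13 × 4.15 = 0.2698 m³/s
Q = Σ qᵢ = 6.680 m³/s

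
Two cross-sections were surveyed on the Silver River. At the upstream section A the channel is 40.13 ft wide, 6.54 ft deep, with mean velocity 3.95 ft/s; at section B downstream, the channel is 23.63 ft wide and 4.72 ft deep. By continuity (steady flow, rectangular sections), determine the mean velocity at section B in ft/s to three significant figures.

9.29 ft/s

Q = A₁V₁ = (40.13×6.54) × 3.95 = 1037 ft³/s
A₂ = 23.63 × 4.72 = 111.5 ft²
V₂ = Q/A₂ = 1037/111.5 = 9.295 ft/s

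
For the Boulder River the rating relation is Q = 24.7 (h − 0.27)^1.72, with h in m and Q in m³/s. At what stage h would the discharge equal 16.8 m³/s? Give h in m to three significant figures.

h − h₀ = (Q/C)^(1/b) = (16.8/24.7)^(1/1.72) = 0.7992 m
h = 0.27 + 0.7992 = 1.069 m

1.07 m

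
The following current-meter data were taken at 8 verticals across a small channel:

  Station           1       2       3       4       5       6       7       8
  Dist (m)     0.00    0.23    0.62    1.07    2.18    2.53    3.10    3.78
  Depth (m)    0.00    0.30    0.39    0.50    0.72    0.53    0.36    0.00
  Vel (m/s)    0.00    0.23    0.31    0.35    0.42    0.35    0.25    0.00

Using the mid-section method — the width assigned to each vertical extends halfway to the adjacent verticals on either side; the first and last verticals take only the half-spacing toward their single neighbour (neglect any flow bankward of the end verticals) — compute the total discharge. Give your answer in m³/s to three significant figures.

0.571 m³/s

w_2 = (0.62 − 0.00)/2 = 0.31 m; q_2 = 0.23 × 0.30 × 0.31 = 0.02139 m³/s
w_3 = (1.07 − 0.23)/2 = 0.42 m; q_3 = 0.31 × 0.39 × 0.42 = 0.05078 m³/s
w_4 = (2.18 − 0.62)/2 = 0.78 m; q_4 = 0.35 × 0.50 × 0.78 = 0.1365 m³/s
w_5 = (2.53 − 1.07)/2 = 0.73 m; q_5 = 0.42 × 0.72 × 0.73 = 0.2208 m³/s
w_6 = (3.10 − 2.18)/2 = 0.46 m; q_6 = 0.35 × 0.53 × 0.46 = 0.08533 m³/s
w_7 = (3.78 − 2.53)/2 = 0.625 m; q_7 = 0.25 × 0.36 × 0.625 = 0.05625 m³/s
Stations 1, 8 contribute zero (depth or velocity is 0).
Q = Σ qᵢ = 0.5710 m³/s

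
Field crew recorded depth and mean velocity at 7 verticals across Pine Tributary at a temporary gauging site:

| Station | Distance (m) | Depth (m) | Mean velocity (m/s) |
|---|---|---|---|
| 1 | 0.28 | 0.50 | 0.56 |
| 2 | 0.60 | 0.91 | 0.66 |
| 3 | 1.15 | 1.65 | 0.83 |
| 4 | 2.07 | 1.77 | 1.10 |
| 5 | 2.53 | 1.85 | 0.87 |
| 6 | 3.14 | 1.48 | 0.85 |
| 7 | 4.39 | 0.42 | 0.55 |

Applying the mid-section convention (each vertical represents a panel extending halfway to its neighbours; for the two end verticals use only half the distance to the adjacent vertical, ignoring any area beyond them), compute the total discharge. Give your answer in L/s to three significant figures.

4830 L/s

w_1 = (0.60 − 0.28)/2 = 0.16 m; q_1 = 0.56 × 0.50 × 0.16 = 0.04480 m³/s
w_2 = (1.15 − 0.28)/2 = 0.435 m; q_2 = 0.66 × 0.91 × 0.435 = 0.2613 m³/s
w_3 = (2.07 − 0.60)/2 = 0.735 m; q_3 = 0.83 × 1.65 × 0.735 = 1.007 m³/s
w_4 = (2.53 − 1.15)/2 = 0.69 m; q_4 = 1.10 × 1.77 × 0.69 = 1.343 m³/s
w_5 = (3.14 − 2.07)/2 = 0.535 m; q_5 = 0.87 × 1.85 × 0.535 = 0.8611 m³/s
w_6 = (4.39 − 2.53)/2 = 0.93 m; q_6 = 0.85 × 1.48 × 0.93 = 1.170 m³/s
w_7 = (4.39 − 3.14)/2 = 0.625 m; q_7 = 0.55 × 0.42 × 0.625 = 0.1444 m³/s
Q = Σ qᵢ = 4.831 m³/s
= 4.831 × 1000 = 4831 L/s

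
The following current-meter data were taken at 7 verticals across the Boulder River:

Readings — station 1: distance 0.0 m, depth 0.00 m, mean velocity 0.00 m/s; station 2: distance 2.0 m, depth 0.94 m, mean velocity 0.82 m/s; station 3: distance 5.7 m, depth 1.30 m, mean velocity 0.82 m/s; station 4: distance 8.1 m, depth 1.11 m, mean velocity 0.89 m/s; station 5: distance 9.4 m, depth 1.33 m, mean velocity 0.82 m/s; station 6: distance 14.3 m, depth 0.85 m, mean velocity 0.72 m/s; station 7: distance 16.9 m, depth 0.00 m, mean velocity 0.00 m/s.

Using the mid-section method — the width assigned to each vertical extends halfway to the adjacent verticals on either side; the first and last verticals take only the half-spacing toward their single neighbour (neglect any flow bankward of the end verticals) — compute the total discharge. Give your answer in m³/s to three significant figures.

w_2 = (5.7 − 0.0)/2 = 2.85 m; q_2 = 0.82 × 0.94 × 2.85 = 2.197 m³/s
w_3 = (8.1 − 2.0)/2 = 3.05 m; q_3 = 0.82 × 1.30 × 3.05 = 3.251 m³/s
w_4 = (9.4 − 5.7)/2 = 1.85 m; q_4 = 0.89 × 1.11 × 1.85 = 1.828 m³/s
w_5 = (14.3 − 8.1)/2 = 3.1 m; q_5 = 0.82 × 1.33 × 3.1 = 3.381 m³/s
w_6 = (16.9 − 9.4)/2 = 3.75 m; q_6 = 0.72 × 0.85 × 3.75 = 2.295 m³/s
Stations 1, 7 contribute zero (depth or velocity is 0).
Q = Σ qᵢ = 12.95 m³/s

13.0 m³/s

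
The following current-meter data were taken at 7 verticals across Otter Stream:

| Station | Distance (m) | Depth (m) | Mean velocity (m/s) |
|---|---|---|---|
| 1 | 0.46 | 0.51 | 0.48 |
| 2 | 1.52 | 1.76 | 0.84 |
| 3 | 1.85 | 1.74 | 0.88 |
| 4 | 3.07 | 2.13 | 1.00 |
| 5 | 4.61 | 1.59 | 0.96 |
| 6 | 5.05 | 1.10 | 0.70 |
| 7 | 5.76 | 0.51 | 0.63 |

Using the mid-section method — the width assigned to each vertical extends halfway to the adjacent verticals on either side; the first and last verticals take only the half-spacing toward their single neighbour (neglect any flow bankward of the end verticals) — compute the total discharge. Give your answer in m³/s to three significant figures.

w_1 = (1.52 − 0.46)/2 = 0.53 m; q_1 = 0.48 × 0.51 × 0.53 = 0.1297 m³/s
w_2 = (1.85 − 0.46)/2 = 0.695 m; q_2 = 0.84 × 1.76 × 0.695 = 1.027 m³/s
w_3 = (3.07 − 1.52)/2 = 0.775 m; q_3 = 0.88 × 1.74 × 0.775 = 1.187 m³/s
w_4 = (4.61 − 1.85)/2 = 1.38 m; q_4 = 1.00 × 2.13 × 1.38 = 2.939 m³/s
w_5 = (5.05 − 3.07)/2 = 0.99 m; q_5 = 0.96 × 1.59 × 0.99 = 1.511 m³/s
w_6 = (5.76 − 4.61)/2 = 0.575 m; q_6 = 0.70 × 1.10 × 0.575 = 0.4428 m³/s
w_7 = (5.76 − 5.05)/2 = 0.355 m; q_7 = 0.63 × 0.51 × 0.355 = 0.1141 m³/s
Q = Σ qᵢ = 7.351 m³/s

7.35 m³/s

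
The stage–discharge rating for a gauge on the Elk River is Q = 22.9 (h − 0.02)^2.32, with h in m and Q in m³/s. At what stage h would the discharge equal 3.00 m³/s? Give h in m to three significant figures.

0.436 m

h − h₀ = (Q/C)^(1/b) = (3.00/22.9)^(1/2.32) = 0.4164 m
h = 0.02 + 0.4164 = 0.4364 m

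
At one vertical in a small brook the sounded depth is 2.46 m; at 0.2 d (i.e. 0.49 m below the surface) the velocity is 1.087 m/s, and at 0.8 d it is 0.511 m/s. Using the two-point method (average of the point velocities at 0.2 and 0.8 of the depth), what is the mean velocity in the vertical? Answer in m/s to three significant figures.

v̄ = (1.087 + 0.511) / 2 = 0.7990 m/s

0.799 m/s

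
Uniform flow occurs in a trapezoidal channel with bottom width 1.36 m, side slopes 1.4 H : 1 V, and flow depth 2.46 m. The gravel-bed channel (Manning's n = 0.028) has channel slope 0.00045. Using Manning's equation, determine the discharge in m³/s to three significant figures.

A = (b + z·y)·y = (1.36 + 1.4×2.46)×2.46 = 11.82 m²
P = b + 2y√(1+z²) = 1.36 + 2×2.46×√(1+1.4²) = 9.825 m
R = A/P = 11.82/9.825 = 1.203 m
Q = (1/n)·A·R^(2/3)·S^(1/2) = (1/0.028) × 11.82 × 1.203^(2/3) × 0.00045^(1/2) = 10.13 m³/s

10.1 m³/s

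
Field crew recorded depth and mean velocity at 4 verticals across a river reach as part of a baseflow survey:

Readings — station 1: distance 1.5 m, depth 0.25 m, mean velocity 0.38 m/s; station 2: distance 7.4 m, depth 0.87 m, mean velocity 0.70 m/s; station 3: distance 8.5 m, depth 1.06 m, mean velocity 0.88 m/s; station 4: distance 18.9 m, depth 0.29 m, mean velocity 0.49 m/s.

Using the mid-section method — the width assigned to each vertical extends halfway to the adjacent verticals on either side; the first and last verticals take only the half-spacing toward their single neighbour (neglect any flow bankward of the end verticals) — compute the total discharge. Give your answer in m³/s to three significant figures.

8.51 m³/s

w_1 = (7.4 − 1.5)/2 = 2.95 m; q_1 = 0.38 × 0.25 × 2.95 = 0.2803 m³/s
w_2 = (8.5 − 1.5)/2 = 3.5 m; q_2 = 0.70 × 0.87 × 3.5 = 2.132 m³/s
w_3 = (18.9 − 7.4)/2 = 5.75 m; q_3 = 0.88 × 1.06 × 5.75 = 5.364 m³/s
w_4 = (18.9 − 8.5)/2 = 5.2 m; q_4 = 0.49 × 0.29 × 5.2 = 0.7389 m³/s
Q = Σ qᵢ = 8.514 m³/s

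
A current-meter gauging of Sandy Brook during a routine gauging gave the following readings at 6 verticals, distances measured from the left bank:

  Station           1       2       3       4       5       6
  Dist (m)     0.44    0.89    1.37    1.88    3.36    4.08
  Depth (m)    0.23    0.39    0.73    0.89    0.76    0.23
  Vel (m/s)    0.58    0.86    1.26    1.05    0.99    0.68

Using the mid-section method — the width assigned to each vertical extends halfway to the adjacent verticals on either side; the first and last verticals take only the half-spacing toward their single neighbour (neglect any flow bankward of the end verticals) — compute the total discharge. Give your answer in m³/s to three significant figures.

w_1 = (0.89 − 0.44)/2 = 0.225 m; q_1 = 0.58 × 0.23 × 0.225 = 0.03002 m³/s
w_2 = (1.37 − 0.44)/2 = 0.465 m; q_2 = 0.86 × 0.39 × 0.465 = 0.1560 m³/s
w_3 = (1.88 − 0.89)/2 = 0.495 m; q_3 = 1.26 × 0.73 × 0.495 = 0.4553 m³/s
w_4 = (3.36 − 1.37)/2 = 0.995 m; q_4 = 1.05 × 0.89 × 0.995 = 0.9298 m³/s
w_5 = (4.08 − 1.88)/2 = 1.1 m; q_5 = 0.99 × 0.76 × 1.1 = 0.8276 m³/s
w_6 = (4.08 − 3.36)/2 = 0.36 m; q_6 = 0.68 × 0.23 × 0.36 = 0.05630 m³/s
Q = Σ qᵢ = 2.455 m³/s

2.46 m³/s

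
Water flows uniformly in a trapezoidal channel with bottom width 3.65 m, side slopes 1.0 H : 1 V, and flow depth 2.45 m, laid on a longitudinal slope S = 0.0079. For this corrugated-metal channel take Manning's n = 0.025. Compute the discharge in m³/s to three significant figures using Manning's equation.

A = (b + z·y)·y = (3.65 + 1.0×2.45)×2.45 = 14.95 m²
P = b + 2y√(1+z²) = 3.65 + 2×2.45×√(1+1.0²) = 10.58 m
R = A/P = 14.95/10.58 = 1.413 m
Q = (1/n)·A·R^(2/3)·S^(1/2) = (1/0.025) × 14.95 × 1.413^(2/3) × 0.0079^(1/2) = 66.89 m³/s

66.9 m³/s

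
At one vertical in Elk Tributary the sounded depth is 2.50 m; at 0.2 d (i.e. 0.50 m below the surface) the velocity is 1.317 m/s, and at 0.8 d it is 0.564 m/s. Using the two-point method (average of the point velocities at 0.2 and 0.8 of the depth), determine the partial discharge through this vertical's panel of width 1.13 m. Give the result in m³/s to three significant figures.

v̄ = (1.317 + 0.564) / 2 = 0.9405 m/s
q = v̄ × d × w = 0.9405 × 2.50 × 1.13 = 2.657 m³/s

2.66 m³/s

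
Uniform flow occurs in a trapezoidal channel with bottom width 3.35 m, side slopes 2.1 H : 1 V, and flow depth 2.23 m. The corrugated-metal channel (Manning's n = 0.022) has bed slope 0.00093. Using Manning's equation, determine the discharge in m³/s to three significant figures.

A = (b + z·y)·y = (3.35 + 2.1×2.23)×2.23 = 17.91 m²
P = b + 2y√(1+z²) = 3.35 + 2×2.23×√(1+2.1²) = 13.72 m
R = A/P = 17.91/13.72 = 1.305 m
Q = (1/n)·A·R^(2/3)·S^(1/2) = (1/0.022) × 17.91 × 1.305^(2/3) × 0.00093^(1/2) = 29.66 m³/s

29.7 m³/s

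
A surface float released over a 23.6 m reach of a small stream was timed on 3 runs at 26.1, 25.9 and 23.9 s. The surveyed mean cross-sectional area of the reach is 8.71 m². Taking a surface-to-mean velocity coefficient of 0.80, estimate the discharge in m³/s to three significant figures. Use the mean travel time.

6.50 m³/s

t̄ = (26.1 + 25.9 + 23.9) / 3 = 25.3 s
v_surface = L / t̄ = 23.6 / 25.3 = 0.9328 m/s
v_mean = 0.80 × 0.9328 = 0.7462 m/s
Q = A × v_mean = 8.71 × 0.7462 = 6.500 m³/s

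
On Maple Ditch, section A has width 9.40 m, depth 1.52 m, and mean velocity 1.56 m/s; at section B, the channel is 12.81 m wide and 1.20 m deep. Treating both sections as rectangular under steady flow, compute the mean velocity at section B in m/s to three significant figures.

Q = A₁V₁ = (9.40×1.52) × 1.56 = 22.29 m³/s
A₂ = 12.81 × 1.20 = 15.37 m²
V₂ = Q/A₂ = 22.29/15.37 = 1.450 m/s

1.45 m/s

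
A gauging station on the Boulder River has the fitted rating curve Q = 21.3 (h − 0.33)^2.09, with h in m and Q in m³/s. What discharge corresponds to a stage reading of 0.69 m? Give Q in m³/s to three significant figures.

2.52 m³/s

Q = 21.3 × (0.69 − 0.33)^2.09 = 21.3 × 0.36^2.09 = 2.518 m³/s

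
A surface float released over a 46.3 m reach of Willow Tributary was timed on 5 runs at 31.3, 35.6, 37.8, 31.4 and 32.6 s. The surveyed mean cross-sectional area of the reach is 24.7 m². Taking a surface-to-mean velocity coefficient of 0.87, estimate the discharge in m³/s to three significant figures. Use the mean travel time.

29.5 m³/s

t̄ = (31.3 + 35.6 + 37.8 + 31.4 + 32.6) / 5 = 33.74 s
v_surface = L / t̄ = 46.3 / 33.74 = 1.372 m/s
v_mean = 0.87 × 1.372 = 1.194 m/s
Q = A × v_mean = 24.7 × 1.194 = 29.49 m³/s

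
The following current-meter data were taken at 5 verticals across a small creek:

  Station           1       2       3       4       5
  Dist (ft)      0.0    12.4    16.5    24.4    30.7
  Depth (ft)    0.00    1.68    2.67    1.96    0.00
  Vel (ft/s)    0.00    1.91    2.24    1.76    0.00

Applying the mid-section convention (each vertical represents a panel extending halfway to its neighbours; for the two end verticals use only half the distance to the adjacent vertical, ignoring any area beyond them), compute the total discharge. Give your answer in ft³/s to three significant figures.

86.8 ft³/s

w_2 = (16.5 − 0.0)/2 = 8.25 ft; q_2 = 1.91 × 1.68 × 8.25 = 26.47 ft³/s
w_3 = (24.4 − 12.4)/2 = 6 ft; q_3 = 2.24 × 2.67 × 6 = 35.88 ft³/s
w_4 = (30.7 − 16.5)/2 = 7.1 ft; q_4 = 1.76 × 1.96 × 7.1 = 24.49 ft³/s
Stations 1, 5 contribute zero (depth or velocity is 0).
Q = Σ qᵢ = 86.85 ft³/s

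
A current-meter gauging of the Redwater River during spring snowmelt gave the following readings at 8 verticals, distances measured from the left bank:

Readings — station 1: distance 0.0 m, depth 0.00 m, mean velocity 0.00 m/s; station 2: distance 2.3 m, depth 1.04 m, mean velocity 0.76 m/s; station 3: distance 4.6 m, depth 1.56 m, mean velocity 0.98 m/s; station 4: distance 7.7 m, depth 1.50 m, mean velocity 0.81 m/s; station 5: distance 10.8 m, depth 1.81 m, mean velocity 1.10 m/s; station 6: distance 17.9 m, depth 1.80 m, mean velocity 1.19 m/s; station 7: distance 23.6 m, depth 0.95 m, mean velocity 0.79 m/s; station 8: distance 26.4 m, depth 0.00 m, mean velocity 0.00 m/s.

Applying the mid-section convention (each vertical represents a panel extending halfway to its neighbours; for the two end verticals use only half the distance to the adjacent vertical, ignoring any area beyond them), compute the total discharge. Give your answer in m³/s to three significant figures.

36.8 m³/s

w_2 = (4.6 − 0.0)/2 = 2.3 m; q_2 = 0.76 × 1.04 × 2.3 = 1.818 m³/s
w_3 = (7.7 − 2.3)/2 = 2.7 m; q_3 = 0.98 × 1.56 × 2.7 = 4.128 m³/s
w_4 = (10.8 − 4.6)/2 = 3.1 m; q_4 = 0.81 × 1.50 × 3.1 = 3.767 m³/s
w_5 = (17.9 − 7.7)/2 = 5.1 m; q_5 = 1.10 × 1.81 × 5.1 = 10.15 m³/s
w_6 = (23.6 − 10.8)/2 = 6.4 m; q_6 = 1.19 × 1.80 × 6.4 = 13.71 m³/s
w_7 = (26.4 − 17.9)/2 = 4.25 m; q_7 = 0.79 × 0.95 × 4.25 = 3.190 m³/s
Stations 1, 8 contribute zero (depth or velocity is 0).
Q = Σ qᵢ = 36.76 m³/s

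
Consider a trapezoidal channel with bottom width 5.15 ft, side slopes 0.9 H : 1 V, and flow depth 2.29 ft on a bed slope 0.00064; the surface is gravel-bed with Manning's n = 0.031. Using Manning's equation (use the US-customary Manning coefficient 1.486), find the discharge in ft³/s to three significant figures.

A = (b + z·y)·y = (5.15 + 0.9×2.29)×2.29 = 16.51 ft²
P = b + 2y√(1+z²) = 5.15 + 2×2.29×√(1+0.9²) = 11.31 ft
R = A/P = 16.51/11.31 = 1.460 ft
Q = (1.486/n)·A·R^(2/3)·S^(1/2) = (1.486/0.031) × 16.51 × 1.460^(2/3) × 0.00064^(1/2) = 25.77 ft³/s

25.8 ft³/s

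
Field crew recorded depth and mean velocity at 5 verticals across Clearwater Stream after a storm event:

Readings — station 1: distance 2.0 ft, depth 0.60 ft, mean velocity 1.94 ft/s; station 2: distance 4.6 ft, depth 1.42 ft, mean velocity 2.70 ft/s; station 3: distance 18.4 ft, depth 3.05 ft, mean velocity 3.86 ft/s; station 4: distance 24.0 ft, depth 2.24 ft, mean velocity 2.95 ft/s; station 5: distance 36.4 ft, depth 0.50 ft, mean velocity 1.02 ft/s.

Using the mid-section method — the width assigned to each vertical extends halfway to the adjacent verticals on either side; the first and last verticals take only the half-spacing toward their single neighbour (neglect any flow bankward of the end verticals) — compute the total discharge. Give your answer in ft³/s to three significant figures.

w_1 = (4.6 − 2.0)/2 = 1.3 ft; q_1 = 1.94 × 0.60 × 1.3 = 1.513 ft³/s
w_2 = (18.4 − 2.0)/2 = 8.2 ft; q_2 = 2.70 × 1.42 × 8.2 = 31.44 ft³/s
w_3 = (24.0 − 4.6)/2 = 9.7 ft; q_3 = 3.86 × 3.05 × 9.7 = 114.2 ft³/s
w_4 = (36.4 − 18.4)/2 = 9 ft; q_4 = 2.95 × 2.24 × 9 = 59.47 ft³/s
w_5 = (36.4 − 24.0)/2 = 6.2 ft; q_5 = 1.02 × 0.50 × 6.2 = 3.162 ft³/s
Q = Σ qᵢ = 209.8 ft³/s

210 ft³/s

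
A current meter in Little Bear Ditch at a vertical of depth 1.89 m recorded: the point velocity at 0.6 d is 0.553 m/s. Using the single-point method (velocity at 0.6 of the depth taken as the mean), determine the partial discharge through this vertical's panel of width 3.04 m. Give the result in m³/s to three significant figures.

3.18 m³/s

v̄ = v₀.₆ = 0.553 m/s
q = v̄ × d × w = 0.5530 × 1.89 × 3.04 = 3.177 m³/s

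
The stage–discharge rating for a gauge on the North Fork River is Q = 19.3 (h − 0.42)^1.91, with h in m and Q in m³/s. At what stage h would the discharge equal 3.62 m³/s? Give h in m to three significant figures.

0.836 m

h − h₀ = (Q/C)^(1/b) = (3.62/19.3)^(1/1.91) = 0.4163 m
h = 0.42 + 0.4163 = 0.8363 m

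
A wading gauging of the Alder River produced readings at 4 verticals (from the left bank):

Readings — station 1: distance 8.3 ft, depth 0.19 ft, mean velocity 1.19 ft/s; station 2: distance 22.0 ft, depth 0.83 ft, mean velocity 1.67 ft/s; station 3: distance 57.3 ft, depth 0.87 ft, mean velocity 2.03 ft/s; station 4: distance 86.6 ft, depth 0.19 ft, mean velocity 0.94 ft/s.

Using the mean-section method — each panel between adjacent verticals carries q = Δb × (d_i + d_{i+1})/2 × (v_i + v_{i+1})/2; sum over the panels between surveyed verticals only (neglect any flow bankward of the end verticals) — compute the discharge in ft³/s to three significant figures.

Panel 1-2: Δb = 13.7 ft, d̄ = (0.19+0.83)/2 = 0.51, v̄ = (1.19+1.67)/2 = 1.43 → q = 13.7×0.51×1.43 = 9.991 ft³/s
Panel 2-3: Δb = 35.3 ft, d̄ = (0.83+0.87)/2 = 0.85, v̄ = (1.67+2.03)/2 = 1.85 → q = 35.3×0.85×1.85 = 55.51 ft³/s
Panel 3-4: Δb = 29.3 ft, d̄ = (0.87+0.19)/2 = 0.53, v̄ = (2.03+0.94)/2 = 1.485 → q = 29.3×0.53×1.485 = 23.06 ft³/s
Q = Σ q = 88.56 ft³/s

88.6 ft³/s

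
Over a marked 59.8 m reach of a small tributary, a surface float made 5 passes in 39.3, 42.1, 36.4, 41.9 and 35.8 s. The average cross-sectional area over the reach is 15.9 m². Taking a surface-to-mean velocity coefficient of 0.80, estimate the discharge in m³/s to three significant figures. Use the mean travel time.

19.5 m³/s

t̄ = (39.3 + 42.1 + 36.4 + 41.9 + 35.8) / 5 = 39.1 s
v_surface = L / t̄ = 59.8 / 39.1 = 1.529 m/s
v_mean = 0.80 × 1.529 = 1.224 m/s
Q = A × v_mean = 15.9 × 1.224 = 19.45 m³/s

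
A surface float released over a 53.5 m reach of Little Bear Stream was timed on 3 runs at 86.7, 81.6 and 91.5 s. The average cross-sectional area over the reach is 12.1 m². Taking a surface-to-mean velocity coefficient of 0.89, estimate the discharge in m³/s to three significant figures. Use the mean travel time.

6.65 m³/s

t̄ = (86.7 + 81.6 + 91.5) / 3 = 86.6 s
v_surface = L / t̄ = 53.5 / 86.6 = 0.6178 m/s
v_mean = 0.89 × 0.6178 = 0.5498 m/s
Q = A × v_mean = 12.1 × 0.5498 = 6.653 m³/s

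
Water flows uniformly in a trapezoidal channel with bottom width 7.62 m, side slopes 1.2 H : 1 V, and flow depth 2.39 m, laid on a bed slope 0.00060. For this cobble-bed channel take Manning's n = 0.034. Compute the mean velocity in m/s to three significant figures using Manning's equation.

A = (b + z·y)·y = (7.62 + 1.2×2.39)×2.39 = 25.07 m²
P = b + 2y√(1+z²) = 7.62 + 2×2.39×√(1+1.2²) = 15.09 m
R = A/P = 25.07/15.09 = 1.661 m
Q = (1/n)·A·R^(2/3)·S^(1/2) = (1/0.034) × 25.07 × 1.661^(2/3) × 0.00060^(1/2) = 25.33 m³/s
V = Q/A = 25.33/25.07 = 1.011 m/s

1.01 m/s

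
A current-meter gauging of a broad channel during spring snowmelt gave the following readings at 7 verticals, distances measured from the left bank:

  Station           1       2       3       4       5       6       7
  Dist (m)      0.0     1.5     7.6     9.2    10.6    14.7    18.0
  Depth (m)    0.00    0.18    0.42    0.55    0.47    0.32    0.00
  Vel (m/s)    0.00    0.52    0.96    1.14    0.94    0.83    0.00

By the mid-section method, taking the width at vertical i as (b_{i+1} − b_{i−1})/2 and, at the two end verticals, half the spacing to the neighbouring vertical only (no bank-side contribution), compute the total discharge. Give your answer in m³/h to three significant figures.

18200 m³/h

w_2 = (7.6 − 0.0)/2 = 3.8 m; q_2 = 0.52 × 0.18 × 3.8 = 0.3557 m³/s
w_3 = (9.2 − 1.5)/2 = 3.85 m; q_3 = 0.96 × 0.42 × 3.85 = 1.552 m³/s
w_4 = (10.6 − 7.6)/2 = 1.5 m; q_4 = 1.14 × 0.55 × 1.5 = 0.9405 m³/s
w_5 = (14.7 − 9.2)/2 = 2.75 m; q_5 = 0.94 × 0.47 × 2.75 = 1.215 m³/s
w_6 = (18.0 − 10.6)/2 = 3.7 m; q_6 = 0.83 × 0.32 × 3.7 = 0.9827 m³/s
Stations 1, 7 contribute zero (depth or velocity is 0).
Q = Σ qᵢ = 5.046 m³/s
= 5.046 × 3600 = 18170 m³/h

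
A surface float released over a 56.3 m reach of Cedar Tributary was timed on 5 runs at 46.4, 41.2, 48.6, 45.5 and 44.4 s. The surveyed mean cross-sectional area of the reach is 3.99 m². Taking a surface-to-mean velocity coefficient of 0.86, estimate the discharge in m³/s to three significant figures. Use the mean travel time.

t̄ = (46.4 + 41.2 + 48.6 + 45.5 + 44.4) / 5 = 45.22 s
v_surface = L / t̄ = 56.3 / 45.22 = 1.245 m/s
v_mean = 0.86 × 1.245 = 1.071 m/s
Q = A × v_mean = 3.99 × 1.071 = 4.272 m³/s

4.27 m³/s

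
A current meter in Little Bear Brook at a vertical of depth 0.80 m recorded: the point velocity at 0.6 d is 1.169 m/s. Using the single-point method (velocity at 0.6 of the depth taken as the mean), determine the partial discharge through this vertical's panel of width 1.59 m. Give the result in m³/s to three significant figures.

v̄ = v₀.₆ = 1.169 m/s
q = v̄ × d × w = 1.169 × 0.80 × 1.59 = 1.487 m³/s

1.49 m³/s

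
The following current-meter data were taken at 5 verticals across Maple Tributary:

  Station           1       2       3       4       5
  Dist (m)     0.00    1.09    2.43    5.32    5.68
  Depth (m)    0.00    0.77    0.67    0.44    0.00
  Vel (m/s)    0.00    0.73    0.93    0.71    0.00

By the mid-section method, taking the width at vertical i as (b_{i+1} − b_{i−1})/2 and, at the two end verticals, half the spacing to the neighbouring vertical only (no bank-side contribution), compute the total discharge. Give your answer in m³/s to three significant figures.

2.51 m³/s

w_2 = (2.43 − 0.00)/2 = 1.215 m; q_2 = 0.73 × 0.77 × 1.215 = 0.6830 m³/s
w_3 = (5.32 − 1.09)/2 = 2.115 m; q_3 = 0.93 × 0.67 × 2.115 = 1.318 m³/s
w_4 = (5.68 − 2.43)/2 = 1.625 m; q_4 = 0.71 × 0.44 × 1.625 = 0.5077 m³/s
Stations 1, 5 contribute zero (depth or velocity is 0).
Q = Σ qᵢ = 2.508 m³/s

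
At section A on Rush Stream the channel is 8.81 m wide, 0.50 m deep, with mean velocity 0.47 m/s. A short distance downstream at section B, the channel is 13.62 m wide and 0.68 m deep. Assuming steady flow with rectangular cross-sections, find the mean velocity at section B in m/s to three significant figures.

Q = A₁V₁ = (8.81×0.50) × 0.47 = 2.070 m³/s
A₂ = 13.62 × 0.68 = 9.262 m²
V₂ = Q/A₂ = 2.070/9.262 = 0.2235 m/s

0.224 m/s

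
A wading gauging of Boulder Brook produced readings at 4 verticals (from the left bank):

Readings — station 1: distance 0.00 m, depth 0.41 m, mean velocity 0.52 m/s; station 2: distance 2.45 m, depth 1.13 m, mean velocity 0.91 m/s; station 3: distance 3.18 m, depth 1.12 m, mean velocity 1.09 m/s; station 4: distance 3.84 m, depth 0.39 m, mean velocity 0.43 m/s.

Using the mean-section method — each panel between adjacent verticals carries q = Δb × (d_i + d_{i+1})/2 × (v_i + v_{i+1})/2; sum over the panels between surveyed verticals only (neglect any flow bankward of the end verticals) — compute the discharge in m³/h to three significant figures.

Panel 1-2: Δb = 2.45 m, d̄ = (0.41+1.13)/2 = 0.77, v̄ = (0.52+0.91)/2 = 0.715 → q = 2.45×0.77×0.715 = 1.349 m³/s
Panel 2-3: Δb = 0.73 m, d̄ = (1.13+1.12)/2 = 1.125, v̄ = (0.91+1.09)/2 = 1 → q = 0.73×1.125×1 = 0.8213 m³/s
Panel 3-4: Δb = 0.66 m, d̄ = (1.12+0.39)/2 = 0.755, v̄ = (1.09+0.43)/2 = 0.76 → q = 0.66×0.755×0.76 = 0.3787 m³/s
Q = Σ q = 2.549 m³/s
= 2.549 × 3600 = 9176 m³/h

9180 m³/h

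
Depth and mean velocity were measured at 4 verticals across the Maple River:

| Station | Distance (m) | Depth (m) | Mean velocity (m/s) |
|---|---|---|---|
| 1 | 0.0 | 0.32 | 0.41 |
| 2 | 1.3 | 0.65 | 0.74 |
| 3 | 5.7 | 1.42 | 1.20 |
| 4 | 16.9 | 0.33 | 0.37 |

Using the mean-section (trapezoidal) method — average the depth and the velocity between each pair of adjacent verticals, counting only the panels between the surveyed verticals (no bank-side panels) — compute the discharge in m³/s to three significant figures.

Panel 1-2: Δb = 1.3 m, d̄ = (0.32+0.65)/2 = 0.485, v̄ = (0.41+0.74)/2 = 0.575 → q = 1.3×0.485×0.575 = 0.3625 m³/s
Panel 2-3: Δb = 4.4 m, d̄ = (0.65+1.42)/2 = 1.035, v̄ = (0.74+1.20)/2 = 0.97 → q = 4.4×1.035×0.97 = 4.417 m³/s
Panel 3-4: Δb = 11.2 m, d̄ = (1.42+0.33)/2 = 0.875, v̄ = (1.20+0.37)/2 = 0.785 → q = 11.2×0.875×0.785 = 7.693 m³/s
Q = Σ q = 12.47 m³/s

12.5 m³/s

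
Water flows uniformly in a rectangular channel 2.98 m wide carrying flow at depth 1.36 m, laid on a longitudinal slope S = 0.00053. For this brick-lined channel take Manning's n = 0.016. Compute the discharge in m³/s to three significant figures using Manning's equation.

A = b·y = 2.98 × 1.36 = 4.053 m²
P = b + 2y = 2.98 + 2×1.36 = 5.700 m
R = A/P = 4.053/5.700 = 0.7110 m
Q = (1/n)·A·R^(2/3)·S^(1/2) = (1/0.016) × 4.053 × 0.7110^(2/3) × 0.00053^(1/2) = 4.645 m³/s

4.65 m³/s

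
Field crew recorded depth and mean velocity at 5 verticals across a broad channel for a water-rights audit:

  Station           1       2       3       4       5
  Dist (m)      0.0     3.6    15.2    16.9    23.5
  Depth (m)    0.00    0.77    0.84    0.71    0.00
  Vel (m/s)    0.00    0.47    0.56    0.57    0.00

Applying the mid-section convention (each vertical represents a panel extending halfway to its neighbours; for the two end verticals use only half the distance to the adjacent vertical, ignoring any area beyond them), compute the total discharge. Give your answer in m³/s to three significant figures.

7.56 m³/s

w_2 = (15.2 − 0.0)/2 = 7.6 m; q_2 = 0.47 × 0.77 × 7.6 = 2.750 m³/s
w_3 = (16.9 − 3.6)/2 = 6.65 m; q_3 = 0.56 × 0.84 × 6.65 = 3.128 m³/s
w_4 = (23.5 − 15.2)/2 = 4.15 m; q_4 = 0.57 × 0.71 × 4.15 = 1.680 m³/s
Stations 1, 5 contribute zero (depth or velocity is 0).
Q = Σ qᵢ = 7.558 m³/s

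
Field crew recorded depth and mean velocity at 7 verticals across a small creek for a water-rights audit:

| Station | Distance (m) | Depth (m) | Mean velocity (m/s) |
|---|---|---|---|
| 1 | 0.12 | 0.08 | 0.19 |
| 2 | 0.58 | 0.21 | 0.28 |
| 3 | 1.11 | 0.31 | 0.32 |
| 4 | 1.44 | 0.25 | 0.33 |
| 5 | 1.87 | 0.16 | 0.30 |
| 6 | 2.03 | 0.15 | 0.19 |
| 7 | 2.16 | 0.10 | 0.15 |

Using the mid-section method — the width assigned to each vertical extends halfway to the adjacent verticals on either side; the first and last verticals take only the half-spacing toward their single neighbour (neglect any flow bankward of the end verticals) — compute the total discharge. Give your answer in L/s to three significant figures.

126 L/s

w_1 = (0.58 − 0.12)/2 = 0.23 m; q_1 = 0.19 × 0.08 × 0.23 = 0.003496 m³/s
w_2 = (1.11 − 0.12)/2 = 0.495 m; q_2 = 0.28 × 0.21 × 0.495 = 0.02911 m³/s
w_3 = (1.44 − 0.58)/2 = 0.43 m; q_3 = 0.32 × 0.31 × 0.43 = 0.04266 m³/s
w_4 = (1.87 − 1.11)/2 = 0.38 m; q_4 = 0.33 × 0.25 × 0.38 = 0.03135 m³/s
w_5 = (2.03 − 1.44)/2 = 0.295 m; q_5 = 0.30 × 0.16 × 0.295 = 0.01416 m³/s
w_6 = (2.16 − 1.87)/2 = 0.145 m; q_6 = 0.19 × 0.15 × 0.145 = 0.004133 m³/s
w_7 = (2.16 − 2.03)/2 = 0.065 m; q_7 = 0.15 × 0.10 × 0.065 = 0.0009750 m³/s
Q = Σ qᵢ = 0.1259 m³/s
= 0.1259 × 1000 = 125.9 L/s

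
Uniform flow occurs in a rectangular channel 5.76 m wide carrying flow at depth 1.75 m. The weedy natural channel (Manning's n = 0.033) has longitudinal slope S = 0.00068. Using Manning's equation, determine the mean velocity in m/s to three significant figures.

0.836 m/s

A = b·y = 5.76 × 1.75 = 10.08 m²
P = b + 2y = 5.76 + 2×1.75 = 9.260 m
R = A/P = 10.08/9.260 = 1.089 m
Q = (1/n)·A·R^(2/3)·S^(1/2) = (1/0.033) × 10.08 × 1.089^(2/3) × 0.00068^(1/2) = 8.429 m³/s
V = Q/A = 8.429/10.08 = 0.8362 m/s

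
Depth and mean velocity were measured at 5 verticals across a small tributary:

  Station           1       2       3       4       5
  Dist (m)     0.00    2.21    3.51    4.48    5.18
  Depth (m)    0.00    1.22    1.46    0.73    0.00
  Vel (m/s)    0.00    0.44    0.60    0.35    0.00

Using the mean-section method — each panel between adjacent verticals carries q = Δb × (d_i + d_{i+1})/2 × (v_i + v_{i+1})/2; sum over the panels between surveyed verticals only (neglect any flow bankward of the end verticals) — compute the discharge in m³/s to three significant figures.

Panel 1-2: Δb = 2.21 m, d̄ = (0.00+1.22)/2 = 0.61, v̄ = (0.00+0.44)/2 = 0.22 → q = 2.21×0.61×0.22 = 0.2966 m³/s
Panel 2-3: Δb = 1.3 m, d̄ = (1.22+1.46)/2 = 1.34, v̄ = (0.44+0.60)/2 = 0.52 → q = 1.3×1.34×0.52 = 0.9058 m³/s
Panel 3-4: Δb = 0.97 m, d̄ = (1.46+0.73)/2 = 1.095, v̄ = (0.60+0.35)/2 = 0.475 → q = 0.97×1.095×0.475 = 0.5045 m³/s
Panel 4-5: Δb = 0.7 m, d̄ = (0.73+0.00)/2 = 0.365, v̄ = (0.35+0.00)/2 = 0.175 → q = 0.7×0.365×0.175 = 0.04471 m³/s
Q = Σ q = 1.752 m³/s

1.75 m³/s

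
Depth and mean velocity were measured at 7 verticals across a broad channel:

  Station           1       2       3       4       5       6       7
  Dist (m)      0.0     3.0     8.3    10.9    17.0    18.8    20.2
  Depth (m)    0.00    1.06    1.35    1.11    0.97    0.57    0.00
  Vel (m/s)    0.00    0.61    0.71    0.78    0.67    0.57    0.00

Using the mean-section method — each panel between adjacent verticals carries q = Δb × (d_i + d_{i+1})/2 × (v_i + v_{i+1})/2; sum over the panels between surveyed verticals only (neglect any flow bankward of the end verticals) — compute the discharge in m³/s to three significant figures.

12.7 m³/s

Panel 1-2: Δb = 3 m, d̄ = (0.00+1.06)/2 = 0.53, v̄ = (0.00+0.61)/2 = 0.305 → q = 3×0.53×0.305 = 0.4850 m³/s
Panel 2-3: Δb = 5.3 m, d̄ = (1.06+1.35)/2 = 1.205, v̄ = (0.61+0.71)/2 = 0.66 → q = 5.3×1.205×0.66 = 4.215 m³/s
Panel 3-4: Δb = 2.6 m, d̄ = (1.35+1.11)/2 = 1.23, v̄ = (0.71+0.78)/2 = 0.745 → q = 2.6×1.23×0.745 = 2.383 m³/s
Panel 4-5: Δb = 6.1 m, d̄ = (1.11+0.97)/2 = 1.04, v̄ = (0.78+0.67)/2 = 0.725 → q = 6.1×1.04×0.725 = 4.599 m³/s
Panel 5-6: Δb = 1.8 m, d̄ = (0.97+0.57)/2 = 0.77, v̄ = (0.67+0.57)/2 = 0.62 → q = 1.8×0.77×0.62 = 0.8593 m³/s
Panel 6-7: Δb = 1.4 m, d̄ = (0.57+0.00)/2 = 0.285, v̄ = (0.57+0.00)/2 = 0.285 → q = 1.4×0.285×0.285 = 0.1137 m³/s
Q = Σ q = 12.65 m³/s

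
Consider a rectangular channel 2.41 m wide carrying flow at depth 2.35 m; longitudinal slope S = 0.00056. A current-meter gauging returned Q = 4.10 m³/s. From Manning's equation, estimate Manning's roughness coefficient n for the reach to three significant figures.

A = b·y = 2.41 × 2.35 = 5.664 m²
P = b + 2y = 2.41 + 2×2.35 = 7.110 m
R = A/P = 5.664/7.110 = 0.7966 m
n = (1/Q)·A·R^(2/3)·S^(1/2) = (1/4.10) × 5.664 × 0.8593 × 0.02366 = 0.02809

0.0281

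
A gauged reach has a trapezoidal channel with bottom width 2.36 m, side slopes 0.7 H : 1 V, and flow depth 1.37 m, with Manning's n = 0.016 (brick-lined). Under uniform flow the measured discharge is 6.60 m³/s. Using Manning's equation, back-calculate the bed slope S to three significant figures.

0.000730

A = (b + z·y)·y = (2.36 + 0.7×1.37)×1.37 = 4.547 m²
P = b + 2y√(1+z²) = 2.36 + 2×1.37×√(1+0.7²) = 5.705 m
R = A/P = 4.547/5.705 = 0.7971 m
S = (Q·n / (1·A·R^(2/3)))² = (6.60×0.016 / (1×4.547×0.8597))² = 0.0007298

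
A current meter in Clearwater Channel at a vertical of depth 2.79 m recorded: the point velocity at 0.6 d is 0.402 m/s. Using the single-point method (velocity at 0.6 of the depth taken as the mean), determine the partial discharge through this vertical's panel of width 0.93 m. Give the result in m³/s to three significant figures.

1.04 m³/s

v̄ = v₀.₆ = 0.402 m/s
q = v̄ × d × w = 0.4020 × 2.79 × 0.93 = 1.043 m³/s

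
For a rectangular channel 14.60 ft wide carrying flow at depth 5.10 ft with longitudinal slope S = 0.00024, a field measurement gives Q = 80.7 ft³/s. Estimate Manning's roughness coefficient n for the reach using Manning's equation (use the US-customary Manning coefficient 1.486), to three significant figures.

A = b·y = 14.60 × 5.10 = 74.46 ft²
P = b + 2y = 14.60 + 2×5.10 = 24.80 ft
R = A/P = 74.46/24.80 = 3.002 ft
n = (1.486/Q)·A·R^(2/3)·S^(1/2) = (1.486/80.7) × 74.46 × 2.081 × 0.01549 = 0.04421

0.0442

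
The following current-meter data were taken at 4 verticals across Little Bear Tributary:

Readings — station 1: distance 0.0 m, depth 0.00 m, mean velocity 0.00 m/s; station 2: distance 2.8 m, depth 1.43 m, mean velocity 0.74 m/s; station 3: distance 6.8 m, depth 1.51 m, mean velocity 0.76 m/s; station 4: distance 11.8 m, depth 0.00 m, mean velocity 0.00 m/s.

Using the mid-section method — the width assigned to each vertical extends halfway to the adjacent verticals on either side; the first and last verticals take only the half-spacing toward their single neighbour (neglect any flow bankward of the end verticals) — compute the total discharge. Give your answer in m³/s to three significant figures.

8.76 m³/s

w_2 = (6.8 − 0.0)/2 = 3.4 m; q_2 = 0.74 × 1.43 × 3.4 = 3.598 m³/s
w_3 = (11.8 − 2.8)/2 = 4.5 m; q_3 = 0.76 × 1.51 × 4.5 = 5.164 m³/s
Stations 1, 4 contribute zero (depth or velocity is 0).
Q = Σ qᵢ = 8.762 m³/s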